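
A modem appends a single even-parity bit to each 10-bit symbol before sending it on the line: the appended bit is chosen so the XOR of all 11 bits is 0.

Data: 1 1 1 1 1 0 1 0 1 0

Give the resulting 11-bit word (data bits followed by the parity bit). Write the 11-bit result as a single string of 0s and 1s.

XOR of the 10 data bits: 1⊕1⊕1⊕1⊕1⊕0⊕1⊕0⊕1⊕0 = 1
Parity bit = 1 (so all 11 bits XOR to 0).

11111010101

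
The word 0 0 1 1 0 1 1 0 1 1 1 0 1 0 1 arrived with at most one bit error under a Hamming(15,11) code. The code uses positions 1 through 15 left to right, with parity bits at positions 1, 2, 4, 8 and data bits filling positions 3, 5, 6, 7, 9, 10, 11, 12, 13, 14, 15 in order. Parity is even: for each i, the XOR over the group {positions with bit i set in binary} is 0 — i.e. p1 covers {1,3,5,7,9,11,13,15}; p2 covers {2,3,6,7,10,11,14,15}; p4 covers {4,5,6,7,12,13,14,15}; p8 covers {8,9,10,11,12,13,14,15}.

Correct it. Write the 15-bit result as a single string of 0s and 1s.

001101101111101

s1 (pos 1,3,5,7,9,11,13,15): 0⊕1⊕0⊕1⊕1⊕1⊕1⊕1 = 0
s2 (pos 2,3,6,7,10,11,14,15): 0⊕1⊕1⊕1⊕1⊕1⊕0⊕1 = 0
s4 (pos 4,5,6,7,12,13,14,15): 1⊕0⊕1⊕1⊕0⊕1⊕0⊕1 = 1
s8 (pos 8,9,10,11,12,13,14,15): 0⊕1⊕1⊕1⊕0⊕1⊕0⊕1 = 1
Syndrome s8…s1 = 1100 → error at position 12.
Flip position 12: 001101101110101 → 001101101111101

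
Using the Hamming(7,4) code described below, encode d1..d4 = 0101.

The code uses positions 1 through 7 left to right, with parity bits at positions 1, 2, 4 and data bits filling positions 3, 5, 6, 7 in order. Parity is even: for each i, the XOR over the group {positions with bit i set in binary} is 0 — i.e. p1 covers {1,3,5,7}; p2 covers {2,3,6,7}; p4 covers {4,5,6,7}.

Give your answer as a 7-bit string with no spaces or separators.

0100101

Place data at non-parity positions: p1 p2 0 p4 1 0 1
p1 (pos 1,3,5,7): XOR of data positions = 0⊕1⊕1 = 0
p2 (pos 2,3,6,7): XOR of data positions = 0⊕0⊕1 = 1
p4 (pos 4,5,6,7): XOR of data positions = 1⊕0⊕1 = 0
Codeword: 0100101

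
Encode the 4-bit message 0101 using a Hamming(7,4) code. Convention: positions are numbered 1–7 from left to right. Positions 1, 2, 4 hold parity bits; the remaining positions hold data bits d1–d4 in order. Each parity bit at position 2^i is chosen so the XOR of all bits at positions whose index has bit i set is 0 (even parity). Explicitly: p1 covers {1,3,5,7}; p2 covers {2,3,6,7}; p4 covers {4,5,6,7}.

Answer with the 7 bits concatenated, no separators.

Place data at non-parity positions: p1 p2 0 p4 1 0 1
p1 (pos 1,3,5,7): XOR of data positions = 0⊕1⊕1 = 0
p2 (pos 2,3,6,7): XOR of data positions = 0⊕0⊕1 = 1
p4 (pos 4,5,6,7): XOR of data positions = 1⊕0⊕1 = 0
Codeword: 0100101

0100101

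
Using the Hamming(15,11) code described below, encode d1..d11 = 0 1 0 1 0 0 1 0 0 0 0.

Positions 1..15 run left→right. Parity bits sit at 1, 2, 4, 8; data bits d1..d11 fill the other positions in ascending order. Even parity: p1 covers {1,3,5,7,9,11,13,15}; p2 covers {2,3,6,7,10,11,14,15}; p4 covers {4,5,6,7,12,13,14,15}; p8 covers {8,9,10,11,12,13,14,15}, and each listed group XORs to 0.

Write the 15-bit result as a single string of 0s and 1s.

Place data at non-parity positions: p1 p2 0 p4 1 0 1 p8 0 0 1 0 0 0 0
p1 (pos 1,3,5,7,9,11,13,15): XOR of data positions = 0⊕1⊕1⊕0⊕1⊕0⊕0 = 1
p2 (pos 2,3,6,7,10,11,14,15): XOR of data positions = 0⊕0⊕1⊕0⊕1⊕0⊕0 = 0
p4 (pos 4,5,6,7,12,13,14,15): XOR of data positions = 1⊕0⊕1⊕0⊕0⊕0⊕0 = 0
p8 (pos 8,9,10,11,12,13,14,15): XOR of data positions = 0⊕0⊕1⊕0⊕0⊕0⊕0 = 1
Codeword: 100010110010000

100010110010000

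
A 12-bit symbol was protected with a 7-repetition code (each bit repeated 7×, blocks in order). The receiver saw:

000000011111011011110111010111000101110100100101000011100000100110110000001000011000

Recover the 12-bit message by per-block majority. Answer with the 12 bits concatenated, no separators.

Block 1 (0000000): 0 ones → 0
Block 2 (1111101): 6 ones → 1
Block 3 (1011110): 5 ones → 1
Block 4 (1110101): 5 ones → 1
Block 5 (1100010): 3 ones → 0
Block 6 (1110100): 4 ones → 1
Block 7 (1001010): 3 ones → 0
Block 8 (0001110): 3 ones → 0
Block 9 (0000100): 1 one → 0
Block 10 (1101100): 4 ones → 1
Block 11 (0000100): 1 one → 0
Block 12 (0011000): 2 ones → 0

011101000100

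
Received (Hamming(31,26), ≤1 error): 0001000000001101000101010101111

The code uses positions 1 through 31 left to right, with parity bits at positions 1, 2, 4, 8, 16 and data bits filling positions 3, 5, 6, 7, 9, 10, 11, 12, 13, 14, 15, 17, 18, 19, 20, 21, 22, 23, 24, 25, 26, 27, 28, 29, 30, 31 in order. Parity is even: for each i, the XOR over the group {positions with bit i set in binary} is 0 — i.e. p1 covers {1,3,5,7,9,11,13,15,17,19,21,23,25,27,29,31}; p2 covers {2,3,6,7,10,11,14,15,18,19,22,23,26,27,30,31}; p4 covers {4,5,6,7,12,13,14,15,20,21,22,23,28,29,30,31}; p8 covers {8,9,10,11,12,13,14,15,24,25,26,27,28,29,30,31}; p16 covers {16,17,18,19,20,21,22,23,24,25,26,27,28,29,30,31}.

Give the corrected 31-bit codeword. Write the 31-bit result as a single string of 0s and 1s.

s1 (pos 1,3,5,7,9,11,13,15,17,19,21,23,25,27,29,31): 0⊕0⊕0⊕0⊕0⊕0⊕1⊕0⊕0⊕0⊕0⊕0⊕0⊕0⊕1⊕1 = 1
s2 (pos 2,3,6,7,10,11,14,15,18,19,22,23,26,27,30,31): 0⊕0⊕0⊕0⊕0⊕0⊕1⊕0⊕0⊕0⊕1⊕0⊕1⊕0⊕1⊕1 = 1
s4 (pos 4,5,6,7,12,13,14,15,20,21,22,23,28,29,30,31): 1⊕0⊕0⊕0⊕0⊕1⊕1⊕0⊕1⊕0⊕1⊕0⊕1⊕1⊕1⊕1 = 1
s8 (pos 8,9,10,11,12,13,14,15,24,25,26,27,28,29,30,31): 0⊕0⊕0⊕0⊕0⊕1⊕1⊕0⊕1⊕0⊕1⊕0⊕1⊕1⊕1⊕1 = 0
s16 (pos 16,17,18,19,20,21,22,23,24,25,26,27,28,29,30,31): 1⊕0⊕0⊕0⊕1⊕0⊕1⊕0⊕1⊕0⊕1⊕0⊕1⊕1⊕1⊕1 = 1
Syndrome s16…s1 = 10111 → error at position 23.
Flip position 23: 0001000000001101000101010101111 → 0001000000001101000101110101111

0001000000001101000101110101111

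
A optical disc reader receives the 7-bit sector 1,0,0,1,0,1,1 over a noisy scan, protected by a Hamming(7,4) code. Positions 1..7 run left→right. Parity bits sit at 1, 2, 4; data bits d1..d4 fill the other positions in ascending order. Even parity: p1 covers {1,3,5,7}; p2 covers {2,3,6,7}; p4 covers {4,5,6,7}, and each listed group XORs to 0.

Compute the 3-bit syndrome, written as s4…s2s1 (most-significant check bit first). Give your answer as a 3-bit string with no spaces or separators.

s1 (pos 1,3,5,7): 1⊕0⊕0⊕1 = 0
s2 (pos 2,3,6,7): 0⊕0⊕1⊕1 = 0
s4 (pos 4,5,6,7): 1⊕0⊕1⊕1 = 1
Syndrome s4…s1 = 100 → error at position 4.

100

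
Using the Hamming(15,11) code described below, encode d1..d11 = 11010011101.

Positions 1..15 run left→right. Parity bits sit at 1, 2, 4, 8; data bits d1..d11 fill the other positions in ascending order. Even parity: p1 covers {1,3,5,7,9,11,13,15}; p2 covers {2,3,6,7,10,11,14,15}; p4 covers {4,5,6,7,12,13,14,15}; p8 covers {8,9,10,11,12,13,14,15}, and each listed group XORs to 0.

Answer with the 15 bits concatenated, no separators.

Place data at non-parity positions: p1 p2 1 p4 1 0 1 p8 0 0 1 1 1 0 1
p1 (pos 1,3,5,7,9,11,13,15): XOR of data positions = 1⊕1⊕1⊕0⊕1⊕1⊕1 = 0
p2 (pos 2,3,6,7,10,11,14,15): XOR of data positions = 1⊕0⊕1⊕0⊕1⊕0⊕1 = 0
p4 (pos 4,5,6,7,12,13,14,15): XOR of data positions = 1⊕0⊕1⊕1⊕1⊕0⊕1 = 1
p8 (pos 8,9,10,11,12,13,14,15): XOR of data positions = 0⊕0⊕1⊕1⊕1⊕0⊕1 = 0
Codeword: 001110100011101

001110100011101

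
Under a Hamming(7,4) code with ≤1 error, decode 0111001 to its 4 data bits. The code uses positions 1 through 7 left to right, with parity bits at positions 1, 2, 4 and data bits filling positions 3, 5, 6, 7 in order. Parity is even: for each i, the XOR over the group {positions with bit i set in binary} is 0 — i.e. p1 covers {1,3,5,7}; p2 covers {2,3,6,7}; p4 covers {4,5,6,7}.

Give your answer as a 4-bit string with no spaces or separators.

1001

s1 (pos 1,3,5,7): 0⊕1⊕0⊕1 = 0
s2 (pos 2,3,6,7): 1⊕1⊕0⊕1 = 1
s4 (pos 4,5,6,7): 1⊕0⊕0⊕1 = 0
Syndrome s4…s1 = 010 → error at position 2.
Flip position 2: 0111001 → 0011001
Read data bits from positions 3,5,6,7: 1001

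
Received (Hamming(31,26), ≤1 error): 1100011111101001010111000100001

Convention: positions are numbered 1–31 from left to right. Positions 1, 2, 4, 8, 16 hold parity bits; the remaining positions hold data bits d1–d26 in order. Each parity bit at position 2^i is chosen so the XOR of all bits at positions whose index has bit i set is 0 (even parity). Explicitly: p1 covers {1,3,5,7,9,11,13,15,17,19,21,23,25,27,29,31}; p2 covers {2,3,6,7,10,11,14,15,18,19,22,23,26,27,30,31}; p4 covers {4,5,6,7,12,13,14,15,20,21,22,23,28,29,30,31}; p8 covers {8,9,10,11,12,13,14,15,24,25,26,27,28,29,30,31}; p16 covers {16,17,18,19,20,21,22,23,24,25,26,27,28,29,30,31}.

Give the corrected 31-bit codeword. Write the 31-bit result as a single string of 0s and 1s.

s1 (pos 1,3,5,7,9,11,13,15,17,19,21,23,25,27,29,31): 1⊕0⊕0⊕1⊕1⊕1⊕1⊕0⊕0⊕0⊕1⊕0⊕0⊕0⊕0⊕1 = 1
s2 (pos 2,3,6,7,10,11,14,15,18,19,22,23,26,27,30,31): 1⊕0⊕1⊕1⊕1⊕1⊕0⊕0⊕1⊕0⊕1⊕0⊕1⊕0⊕0⊕1 = 1
s4 (pos 4,5,6,7,12,13,14,15,20,21,22,23,28,29,30,31): 0⊕0⊕1⊕1⊕0⊕1⊕0⊕0⊕1⊕1⊕1⊕0⊕0⊕0⊕0⊕1 = 1
s8 (pos 8,9,10,11,12,13,14,15,24,25,26,27,28,29,30,31): 1⊕1⊕1⊕1⊕0⊕1⊕0⊕0⊕0⊕0⊕1⊕0⊕0⊕0⊕0⊕1 = 1
s16 (pos 16,17,18,19,20,21,22,23,24,25,26,27,28,29,30,31): 1⊕0⊕1⊕0⊕1⊕1⊕1⊕0⊕0⊕0⊕1⊕0⊕0⊕0⊕0⊕1 = 1
Syndrome s16…s1 = 11111 → error at position 31.
Flip position 31: 1100011111101001010111000100001 → 1100011111101001010111000100000

1100011111101001010111000100000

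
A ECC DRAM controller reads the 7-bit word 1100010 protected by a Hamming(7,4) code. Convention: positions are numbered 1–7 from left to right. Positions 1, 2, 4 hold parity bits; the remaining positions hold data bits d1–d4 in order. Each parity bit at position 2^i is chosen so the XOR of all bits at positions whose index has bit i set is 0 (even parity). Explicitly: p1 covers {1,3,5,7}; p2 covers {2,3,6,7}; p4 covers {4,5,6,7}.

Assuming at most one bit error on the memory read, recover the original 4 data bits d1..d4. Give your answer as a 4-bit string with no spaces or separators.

0110

s1 (pos 1,3,5,7): 1⊕0⊕0⊕0 = 1
s2 (pos 2,3,6,7): 1⊕0⊕1⊕0 = 0
s4 (pos 4,5,6,7): 0⊕0⊕1⊕0 = 1
Syndrome s4…s1 = 101 → error at position 5.
Flip position 5: 1100010 → 1100110
Read data bits from positions 3,5,6,7: 0110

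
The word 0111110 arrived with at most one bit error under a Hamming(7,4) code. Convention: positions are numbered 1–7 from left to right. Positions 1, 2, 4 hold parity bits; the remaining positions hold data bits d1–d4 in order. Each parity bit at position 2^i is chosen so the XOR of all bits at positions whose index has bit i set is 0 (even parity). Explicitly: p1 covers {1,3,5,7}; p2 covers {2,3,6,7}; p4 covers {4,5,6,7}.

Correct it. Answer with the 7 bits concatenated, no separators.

s1 (pos 1,3,5,7): 0⊕1⊕1⊕0 = 0
s2 (pos 2,3,6,7): 1⊕1⊕1⊕0 = 1
s4 (pos 4,5,6,7): 1⊕1⊕1⊕0 = 1
Syndrome s4…s1 = 110 → error at position 6.
Flip position 6: 0111110 → 0111100

0111100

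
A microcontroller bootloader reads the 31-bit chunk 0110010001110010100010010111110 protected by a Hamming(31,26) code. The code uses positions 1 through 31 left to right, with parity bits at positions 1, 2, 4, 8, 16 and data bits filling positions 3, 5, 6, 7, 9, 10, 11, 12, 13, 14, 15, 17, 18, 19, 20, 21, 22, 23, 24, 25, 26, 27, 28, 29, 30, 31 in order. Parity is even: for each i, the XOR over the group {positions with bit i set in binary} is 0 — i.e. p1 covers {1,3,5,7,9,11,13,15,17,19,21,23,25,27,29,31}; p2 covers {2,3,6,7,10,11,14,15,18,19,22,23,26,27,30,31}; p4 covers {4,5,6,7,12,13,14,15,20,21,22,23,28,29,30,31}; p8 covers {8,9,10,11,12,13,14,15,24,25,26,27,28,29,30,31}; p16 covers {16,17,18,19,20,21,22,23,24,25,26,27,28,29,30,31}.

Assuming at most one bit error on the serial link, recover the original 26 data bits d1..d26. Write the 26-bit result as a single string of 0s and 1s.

s1 (pos 1,3,5,7,9,11,13,15,17,19,21,23,25,27,29,31): 0⊕1⊕0⊕0⊕0⊕1⊕0⊕1⊕1⊕0⊕1⊕0⊕0⊕1⊕1⊕0 = 1
s2 (pos 2,3,6,7,10,11,14,15,18,19,22,23,26,27,30,31): 1⊕1⊕1⊕0⊕1⊕1⊕0⊕1⊕0⊕0⊕0⊕0⊕1⊕1⊕1⊕0 = 1
s4 (pos 4,5,6,7,12,13,14,15,20,21,22,23,28,29,30,31): 0⊕0⊕1⊕0⊕1⊕0⊕0⊕1⊕0⊕1⊕0⊕0⊕1⊕1⊕1⊕0 = 1
s8 (pos 8,9,10,11,12,13,14,15,24,25,26,27,28,29,30,31): 0⊕0⊕1⊕1⊕1⊕0⊕0⊕1⊕1⊕0⊕1⊕1⊕1⊕1⊕1⊕0 = 0
s16 (pos 16,17,18,19,20,21,22,23,24,25,26,27,28,29,30,31): 0⊕1⊕0⊕0⊕0⊕1⊕0⊕0⊕1⊕0⊕1⊕1⊕1⊕1⊕1⊕0 = 0
Syndrome s16…s1 = 00111 → error at position 7.
Flip position 7: 0110010001110010100010010111110 → 0110011001110010100010010111110
Read data bits from positions 3,5,6,7,9,10,11,12,13,14,15,17,18,19,20,21,22,23,24,25,26,27,28,29,30,31: 10110111001100010010111110

10110111001100010010111110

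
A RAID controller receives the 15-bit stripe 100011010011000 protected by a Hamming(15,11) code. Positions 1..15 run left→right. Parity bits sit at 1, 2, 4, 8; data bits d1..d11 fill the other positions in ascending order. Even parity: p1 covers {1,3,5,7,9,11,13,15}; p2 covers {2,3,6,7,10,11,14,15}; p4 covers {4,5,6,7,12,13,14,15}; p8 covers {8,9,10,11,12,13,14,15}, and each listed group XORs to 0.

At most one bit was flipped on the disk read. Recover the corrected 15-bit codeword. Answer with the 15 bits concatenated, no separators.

100011010011100

s1 (pos 1,3,5,7,9,11,13,15): 1⊕0⊕1⊕0⊕0⊕1⊕0⊕0 = 1
s2 (pos 2,3,6,7,10,11,14,15): 0⊕0⊕1⊕0⊕0⊕1⊕0⊕0 = 0
s4 (pos 4,5,6,7,12,13,14,15): 0⊕1⊕1⊕0⊕1⊕0⊕0⊕0 = 1
s8 (pos 8,9,10,11,12,13,14,15): 1⊕0⊕0⊕1⊕1⊕0⊕0⊕0 = 1
Syndrome s8…s1 = 1101 → error at position 13.
Flip position 13: 100011010011000 → 100011010011100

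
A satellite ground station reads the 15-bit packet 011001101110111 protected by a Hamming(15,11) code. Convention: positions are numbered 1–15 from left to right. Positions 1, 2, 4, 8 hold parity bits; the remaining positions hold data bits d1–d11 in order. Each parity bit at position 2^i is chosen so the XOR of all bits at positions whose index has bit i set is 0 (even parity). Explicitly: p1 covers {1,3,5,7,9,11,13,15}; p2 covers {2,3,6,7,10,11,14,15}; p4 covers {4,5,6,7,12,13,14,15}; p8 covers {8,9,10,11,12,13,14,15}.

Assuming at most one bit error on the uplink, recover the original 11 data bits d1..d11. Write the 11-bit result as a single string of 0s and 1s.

10111110111

s1 (pos 1,3,5,7,9,11,13,15): 0⊕1⊕0⊕1⊕1⊕1⊕1⊕1 = 0
s2 (pos 2,3,6,7,10,11,14,15): 1⊕1⊕1⊕1⊕1⊕1⊕1⊕1 = 0
s4 (pos 4,5,6,7,12,13,14,15): 0⊕0⊕1⊕1⊕0⊕1⊕1⊕1 = 1
s8 (pos 8,9,10,11,12,13,14,15): 0⊕1⊕1⊕1⊕0⊕1⊕1⊕1 = 0
Syndrome s8…s1 = 0100 → error at position 4.
Flip position 4: 011001101110111 → 011101101110111
Read data bits from positions 3,5,6,7,9,10,11,12,13,14,15: 10111110111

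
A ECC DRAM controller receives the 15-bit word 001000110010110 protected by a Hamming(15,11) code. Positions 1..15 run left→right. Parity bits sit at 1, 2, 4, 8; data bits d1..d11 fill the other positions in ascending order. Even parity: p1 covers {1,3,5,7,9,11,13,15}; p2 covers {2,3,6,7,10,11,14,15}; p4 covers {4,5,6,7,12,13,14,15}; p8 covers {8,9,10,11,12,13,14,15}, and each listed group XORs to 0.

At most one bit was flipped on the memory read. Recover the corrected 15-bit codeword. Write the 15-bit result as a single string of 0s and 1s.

001100110010110

s1 (pos 1,3,5,7,9,11,13,15): 0⊕1⊕0⊕1⊕0⊕1⊕1⊕0 = 0
s2 (pos 2,3,6,7,10,11,14,15): 0⊕1⊕0⊕1⊕0⊕1⊕1⊕0 = 0
s4 (pos 4,5,6,7,12,13,14,15): 0⊕0⊕0⊕1⊕0⊕1⊕1⊕0 = 1
s8 (pos 8,9,10,11,12,13,14,15): 1⊕0⊕0⊕1⊕0⊕1⊕1⊕0 = 0
Syndrome s8…s1 = 0100 → error at position 4.
Flip position 4: 001000110010110 → 001100110010110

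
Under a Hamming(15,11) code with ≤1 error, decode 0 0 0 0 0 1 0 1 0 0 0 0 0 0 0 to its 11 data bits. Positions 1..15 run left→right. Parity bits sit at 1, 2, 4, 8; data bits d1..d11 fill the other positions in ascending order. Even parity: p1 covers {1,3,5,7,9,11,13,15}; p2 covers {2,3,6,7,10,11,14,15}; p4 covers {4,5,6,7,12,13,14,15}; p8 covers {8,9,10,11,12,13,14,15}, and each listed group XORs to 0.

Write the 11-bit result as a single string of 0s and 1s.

s1 (pos 1,3,5,7,9,11,13,15): 0⊕0⊕0⊕0⊕0⊕0⊕0⊕0 = 0
s2 (pos 2,3,6,7,10,11,14,15): 0⊕0⊕1⊕0⊕0⊕0⊕0⊕0 = 1
s4 (pos 4,5,6,7,12,13,14,15): 0⊕0⊕1⊕0⊕0⊕0⊕0⊕0 = 1
s8 (pos 8,9,10,11,12,13,14,15): 1⊕0⊕0⊕0⊕0⊕0⊕0⊕0 = 1
Syndrome s8…s1 = 1110 → error at position 14.
Flip position 14: 000001010000000 → 000001010000010
Read data bits from positions 3,5,6,7,9,10,11,12,13,14,15: 00100000010

00100000010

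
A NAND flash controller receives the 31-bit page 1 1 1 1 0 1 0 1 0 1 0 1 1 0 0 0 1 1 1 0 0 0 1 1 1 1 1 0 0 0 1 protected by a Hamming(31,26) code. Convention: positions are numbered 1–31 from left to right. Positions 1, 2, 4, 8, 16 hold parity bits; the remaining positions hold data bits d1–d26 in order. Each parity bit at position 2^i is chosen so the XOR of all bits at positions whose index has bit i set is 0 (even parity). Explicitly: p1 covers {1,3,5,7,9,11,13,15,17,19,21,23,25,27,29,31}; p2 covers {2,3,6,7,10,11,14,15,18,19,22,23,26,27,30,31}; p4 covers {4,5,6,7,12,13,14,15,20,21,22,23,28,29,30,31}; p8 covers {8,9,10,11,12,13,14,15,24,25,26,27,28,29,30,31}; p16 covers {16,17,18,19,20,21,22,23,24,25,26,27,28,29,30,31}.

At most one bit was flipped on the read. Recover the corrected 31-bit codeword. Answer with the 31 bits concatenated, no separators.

s1 (pos 1,3,5,7,9,11,13,15,17,19,21,23,25,27,29,31): 1⊕1⊕0⊕0⊕0⊕0⊕1⊕0⊕1⊕1⊕0⊕1⊕1⊕1⊕0⊕1 = 1
s2 (pos 2,3,6,7,10,11,14,15,18,19,22,23,26,27,30,31): 1⊕1⊕1⊕0⊕1⊕0⊕0⊕0⊕1⊕1⊕0⊕1⊕1⊕1⊕0⊕1 = 0
s4 (pos 4,5,6,7,12,13,14,15,20,21,22,23,28,29,30,31): 1⊕0⊕1⊕0⊕1⊕1⊕0⊕0⊕0⊕0⊕0⊕1⊕0⊕0⊕0⊕1 = 0
s8 (pos 8,9,10,11,12,13,14,15,24,25,26,27,28,29,30,31): 1⊕0⊕1⊕0⊕1⊕1⊕0⊕0⊕1⊕1⊕1⊕1⊕0⊕0⊕0⊕1 = 1
s16 (pos 16,17,18,19,20,21,22,23,24,25,26,27,28,29,30,31): 0⊕1⊕1⊕1⊕0⊕0⊕0⊕1⊕1⊕1⊕1⊕1⊕0⊕0⊕0⊕1 = 1
Syndrome s16…s1 = 11001 → error at position 25.
Flip position 25: 1111010101011000111000111110001 → 1111010101011000111000110110001

1111010101011000111000110110001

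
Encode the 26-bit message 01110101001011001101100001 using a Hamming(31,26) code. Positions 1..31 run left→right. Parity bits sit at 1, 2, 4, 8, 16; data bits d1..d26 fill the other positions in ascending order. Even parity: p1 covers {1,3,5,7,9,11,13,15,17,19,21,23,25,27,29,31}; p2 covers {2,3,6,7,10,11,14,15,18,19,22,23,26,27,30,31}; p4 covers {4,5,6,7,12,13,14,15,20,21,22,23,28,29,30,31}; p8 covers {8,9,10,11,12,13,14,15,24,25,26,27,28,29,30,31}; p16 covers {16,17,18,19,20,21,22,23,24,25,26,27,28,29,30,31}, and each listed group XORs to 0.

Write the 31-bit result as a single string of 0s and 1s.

1000111001010011011001101100001

Place data at non-parity positions: p1 p2 0 p4 1 1 1 p8 0 1 0 1 0 0 1 p16 0 1 1 0 0 1 1 0 1 1 0 0 0 0 1
p1 (pos 1,3,5,7,9,11,13,15,17,19,21,23,25,27,29,31): XOR of data positions = 0⊕1⊕1⊕0⊕0⊕0⊕1⊕0⊕1⊕0⊕1⊕1⊕0⊕0⊕1 = 1
p2 (pos 2,3,6,7,10,11,14,15,18,19,22,23,26,27,30,31): XOR of data positions = 0⊕1⊕1⊕1⊕0⊕0⊕1⊕1⊕1⊕1⊕1⊕1⊕0⊕0⊕1 = 0
p4 (pos 4,5,6,7,12,13,14,15,20,21,22,23,28,29,30,31): XOR of data positions = 1⊕1⊕1⊕1⊕0⊕0⊕1⊕0⊕0⊕1⊕1⊕0⊕0⊕0⊕1 = 0
p8 (pos 8,9,10,11,12,13,14,15,24,25,26,27,28,29,30,31): XOR of data positions = 0⊕1⊕0⊕1⊕0⊕0⊕1⊕0⊕1⊕1⊕0⊕0⊕0⊕0⊕1 = 0
p16 (pos 16,17,18,19,20,21,22,23,24,25,26,27,28,29,30,31): XOR of data positions = 0⊕1⊕1⊕0⊕0⊕1⊕1⊕0⊕1⊕1⊕0⊕0⊕0⊕0⊕1 = 1
Codeword: 1000111001010011011001101100001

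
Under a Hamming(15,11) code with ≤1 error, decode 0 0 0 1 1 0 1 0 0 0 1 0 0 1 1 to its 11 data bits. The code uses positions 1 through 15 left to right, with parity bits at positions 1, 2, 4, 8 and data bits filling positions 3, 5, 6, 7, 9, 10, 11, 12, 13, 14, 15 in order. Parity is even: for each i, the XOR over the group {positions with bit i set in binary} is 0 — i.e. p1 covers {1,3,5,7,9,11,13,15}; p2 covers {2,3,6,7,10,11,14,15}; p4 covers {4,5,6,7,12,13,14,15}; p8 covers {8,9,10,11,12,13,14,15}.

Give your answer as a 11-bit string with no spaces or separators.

s1 (pos 1,3,5,7,9,11,13,15): 0⊕0⊕1⊕1⊕0⊕1⊕0⊕1 = 0
s2 (pos 2,3,6,7,10,11,14,15): 0⊕0⊕0⊕1⊕0⊕1⊕1⊕1 = 0
s4 (pos 4,5,6,7,12,13,14,15): 1⊕1⊕0⊕1⊕0⊕0⊕1⊕1 = 1
s8 (pos 8,9,10,11,12,13,14,15): 0⊕0⊕0⊕1⊕0⊕0⊕1⊕1 = 1
Syndrome s8…s1 = 1100 → error at position 12.
Flip position 12: 000110100010011 → 000110100011011
Read data bits from positions 3,5,6,7,9,10,11,12,13,14,15: 01010011011

01010011011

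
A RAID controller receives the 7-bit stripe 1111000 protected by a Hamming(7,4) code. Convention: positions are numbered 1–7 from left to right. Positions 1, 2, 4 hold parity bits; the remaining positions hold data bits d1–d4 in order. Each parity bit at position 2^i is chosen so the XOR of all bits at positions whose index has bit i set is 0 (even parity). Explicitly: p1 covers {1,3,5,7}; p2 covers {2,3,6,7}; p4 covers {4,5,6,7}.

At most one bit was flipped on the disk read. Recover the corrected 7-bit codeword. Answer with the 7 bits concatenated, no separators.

s1 (pos 1,3,5,7): 1⊕1⊕0⊕0 = 0
s2 (pos 2,3,6,7): 1⊕1⊕0⊕0 = 0
s4 (pos 4,5,6,7): 1⊕0⊕0⊕0 = 1
Syndrome s4…s1 = 100 → error at position 4.
Flip position 4: 1111000 → 1110000

1110000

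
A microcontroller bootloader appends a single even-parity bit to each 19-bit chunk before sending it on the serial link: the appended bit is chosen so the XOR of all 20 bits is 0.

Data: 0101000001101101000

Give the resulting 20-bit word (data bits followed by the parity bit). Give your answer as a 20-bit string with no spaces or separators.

XOR of the 19 data bits: 0⊕1⊕0⊕1⊕0⊕0⊕0⊕0⊕0⊕1⊕1⊕0⊕1⊕1⊕0⊕1⊕0⊕0⊕0 = 1
Parity bit = 1 (so all 20 bits XOR to 0).

01010000011011010001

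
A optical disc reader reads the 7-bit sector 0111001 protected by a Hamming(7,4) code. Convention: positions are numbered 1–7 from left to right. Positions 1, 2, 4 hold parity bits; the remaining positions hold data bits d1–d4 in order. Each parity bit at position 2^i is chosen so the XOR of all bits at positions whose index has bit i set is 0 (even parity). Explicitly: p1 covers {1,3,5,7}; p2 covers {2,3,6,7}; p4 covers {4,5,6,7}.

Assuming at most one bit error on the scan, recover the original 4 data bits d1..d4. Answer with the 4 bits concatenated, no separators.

1001

s1 (pos 1,3,5,7): 0⊕1⊕0⊕1 = 0
s2 (pos 2,3,6,7): 1⊕1⊕0⊕1 = 1
s4 (pos 4,5,6,7): 1⊕0⊕0⊕1 = 0
Syndrome s4…s1 = 010 → error at position 2.
Flip position 2: 0111001 → 0011001
Read data bits from positions 3,5,6,7: 1001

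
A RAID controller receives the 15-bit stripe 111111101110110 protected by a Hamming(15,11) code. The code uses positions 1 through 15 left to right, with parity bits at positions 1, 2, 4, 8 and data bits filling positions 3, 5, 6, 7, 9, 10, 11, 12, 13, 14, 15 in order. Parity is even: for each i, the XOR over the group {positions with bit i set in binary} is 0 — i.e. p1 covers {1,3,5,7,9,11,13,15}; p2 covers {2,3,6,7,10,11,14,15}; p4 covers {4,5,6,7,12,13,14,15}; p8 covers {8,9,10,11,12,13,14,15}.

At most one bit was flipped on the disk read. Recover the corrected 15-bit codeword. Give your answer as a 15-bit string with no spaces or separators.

111111101100110

s1 (pos 1,3,5,7,9,11,13,15): 1⊕1⊕1⊕1⊕1⊕1⊕1⊕0 = 1
s2 (pos 2,3,6,7,10,11,14,15): 1⊕1⊕1⊕1⊕1⊕1⊕1⊕0 = 1
s4 (pos 4,5,6,7,12,13,14,15): 1⊕1⊕1⊕1⊕0⊕1⊕1⊕0 = 0
s8 (pos 8,9,10,11,12,13,14,15): 0⊕1⊕1⊕1⊕0⊕1⊕1⊕0 = 1
Syndrome s8…s1 = 1011 → error at position 11.
Flip position 11: 111111101110110 → 111111101100110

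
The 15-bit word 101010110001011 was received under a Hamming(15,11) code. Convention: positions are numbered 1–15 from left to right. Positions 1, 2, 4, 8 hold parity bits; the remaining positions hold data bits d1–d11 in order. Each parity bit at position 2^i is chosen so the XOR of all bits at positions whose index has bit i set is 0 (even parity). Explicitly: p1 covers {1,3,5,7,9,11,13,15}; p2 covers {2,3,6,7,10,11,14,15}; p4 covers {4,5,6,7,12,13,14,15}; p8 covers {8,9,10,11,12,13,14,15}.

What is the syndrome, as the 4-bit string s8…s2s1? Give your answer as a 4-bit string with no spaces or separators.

0101

s1 (pos 1,3,5,7,9,11,13,15): 1⊕1⊕1⊕1⊕0⊕0⊕0⊕1 = 1
s2 (pos 2,3,6,7,10,11,14,15): 0⊕1⊕0⊕1⊕0⊕0⊕1⊕1 = 0
s4 (pos 4,5,6,7,12,13,14,15): 0⊕1⊕0⊕1⊕1⊕0⊕1⊕1 = 1
s8 (pos 8,9,10,11,12,13,14,15): 1⊕0⊕0⊕0⊕1⊕0⊕1⊕1 = 0
Syndrome s8…s1 = 0101 → error at position 5.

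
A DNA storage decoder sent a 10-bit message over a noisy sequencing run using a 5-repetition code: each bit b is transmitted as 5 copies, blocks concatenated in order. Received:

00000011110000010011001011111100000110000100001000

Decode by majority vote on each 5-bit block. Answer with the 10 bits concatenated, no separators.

0101010000

Block 1 (00000): 0 ones → 0
Block 2 (01111): 4 ones → 1
Block 3 (00000): 0 ones → 0
Block 4 (10011): 3 ones → 1
Block 5 (00101): 2 ones → 0
Block 6 (11111): 5 ones → 1
Block 7 (00000): 0 ones → 0
Block 8 (11000): 2 ones → 0
Block 9 (01000): 1 one → 0
Block 10 (01000): 1 one → 0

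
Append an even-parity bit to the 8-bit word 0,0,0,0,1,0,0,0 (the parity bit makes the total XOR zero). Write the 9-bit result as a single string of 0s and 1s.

XOR of the 8 data bits: 0⊕0⊕0⊕0⊕1⊕0⊕0⊕0 = 1
Parity bit = 1 (so all 9 bits XOR to 0).

000010001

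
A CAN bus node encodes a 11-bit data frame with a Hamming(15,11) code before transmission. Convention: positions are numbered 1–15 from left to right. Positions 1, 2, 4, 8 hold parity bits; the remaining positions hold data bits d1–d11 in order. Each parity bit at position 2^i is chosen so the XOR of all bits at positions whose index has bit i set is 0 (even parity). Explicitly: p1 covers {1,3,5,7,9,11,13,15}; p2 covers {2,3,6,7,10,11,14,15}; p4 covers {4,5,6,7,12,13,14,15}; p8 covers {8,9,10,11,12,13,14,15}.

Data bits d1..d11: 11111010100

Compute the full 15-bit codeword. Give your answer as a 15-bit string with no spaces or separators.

001011111010100

Place data at non-parity positions: p1 p2 1 p4 1 1 1 p8 1 0 1 0 1 0 0
p1 (pos 1,3,5,7,9,11,13,15): XOR of data positions = 1⊕1⊕1⊕1⊕1⊕1⊕0 = 0
p2 (pos 2,3,6,7,10,11,14,15): XOR of data positions = 1⊕1⊕1⊕0⊕1⊕0⊕0 = 0
p4 (pos 4,5,6,7,12,13,14,15): XOR of data positions = 1⊕1⊕1⊕0⊕1⊕0⊕0 = 0
p8 (pos 8,9,10,11,12,13,14,15): XOR of data positions = 1⊕0⊕1⊕0⊕1⊕0⊕0 = 1
Codeword: 001011111010100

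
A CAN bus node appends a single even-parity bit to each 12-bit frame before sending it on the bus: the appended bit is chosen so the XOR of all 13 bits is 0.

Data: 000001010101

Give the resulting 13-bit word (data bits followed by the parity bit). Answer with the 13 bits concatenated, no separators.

XOR of the 12 data bits: 0⊕0⊕0⊕0⊕0⊕1⊕0⊕1⊕0⊕1⊕0⊕1 = 0
Parity bit = 0 (so all 13 bits XOR to 0).

0000010101010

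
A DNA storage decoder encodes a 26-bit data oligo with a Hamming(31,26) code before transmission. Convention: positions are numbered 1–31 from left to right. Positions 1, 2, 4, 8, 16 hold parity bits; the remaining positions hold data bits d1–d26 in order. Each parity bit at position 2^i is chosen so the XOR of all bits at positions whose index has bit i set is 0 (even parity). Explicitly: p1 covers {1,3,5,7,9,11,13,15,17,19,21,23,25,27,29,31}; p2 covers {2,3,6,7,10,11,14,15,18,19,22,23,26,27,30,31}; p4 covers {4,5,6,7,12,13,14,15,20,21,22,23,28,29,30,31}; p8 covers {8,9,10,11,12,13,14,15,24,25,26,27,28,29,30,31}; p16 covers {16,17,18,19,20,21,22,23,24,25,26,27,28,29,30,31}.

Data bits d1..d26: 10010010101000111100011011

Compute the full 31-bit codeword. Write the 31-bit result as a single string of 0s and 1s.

1110001100101010000111100011011

Place data at non-parity positions: p1 p2 1 p4 0 0 1 p8 0 0 1 0 1 0 1 p16 0 0 0 1 1 1 1 0 0 0 1 1 0 1 1
p1 (pos 1,3,5,7,9,11,13,15,17,19,21,23,25,27,29,31): XOR of data positions = 1⊕0⊕1⊕0⊕1⊕1⊕1⊕0⊕0⊕1⊕1⊕0⊕1⊕0⊕1 = 1
p2 (pos 2,3,6,7,10,11,14,15,18,19,22,23,26,27,30,31): XOR of data positions = 1⊕0⊕1⊕0⊕1⊕0⊕1⊕0⊕0⊕1⊕1⊕0⊕1⊕1⊕1 = 1
p4 (pos 4,5,6,7,12,13,14,15,20,21,22,23,28,29,30,31): XOR of data positions = 0⊕0⊕1⊕0⊕1⊕0⊕1⊕1⊕1⊕1⊕1⊕1⊕0⊕1⊕1 = 0
p8 (pos 8,9,10,11,12,13,14,15,24,25,26,27,28,29,30,31): XOR of data positions = 0⊕0⊕1⊕0⊕1⊕0⊕1⊕0⊕0⊕0⊕1⊕1⊕0⊕1⊕1 = 1
p16 (pos 16,17,18,19,20,21,22,23,24,25,26,27,28,29,30,31): XOR of data positions = 0⊕0⊕0⊕1⊕1⊕1⊕1⊕0⊕0⊕0⊕1⊕1⊕0⊕1⊕1 = 0
Codeword: 1110001100101010000111100011011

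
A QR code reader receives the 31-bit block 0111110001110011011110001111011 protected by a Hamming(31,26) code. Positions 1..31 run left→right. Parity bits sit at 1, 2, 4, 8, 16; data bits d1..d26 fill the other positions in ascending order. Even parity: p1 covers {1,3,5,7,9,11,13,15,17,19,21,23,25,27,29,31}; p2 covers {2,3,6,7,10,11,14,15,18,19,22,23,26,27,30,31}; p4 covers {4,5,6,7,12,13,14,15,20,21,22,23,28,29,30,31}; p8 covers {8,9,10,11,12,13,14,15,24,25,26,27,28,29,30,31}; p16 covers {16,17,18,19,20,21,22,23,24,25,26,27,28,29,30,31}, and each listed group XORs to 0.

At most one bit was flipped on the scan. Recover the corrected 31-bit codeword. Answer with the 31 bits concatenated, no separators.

s1 (pos 1,3,5,7,9,11,13,15,17,19,21,23,25,27,29,31): 0⊕1⊕1⊕0⊕0⊕1⊕0⊕1⊕0⊕1⊕1⊕0⊕1⊕1⊕0⊕1 = 1
s2 (pos 2,3,6,7,10,11,14,15,18,19,22,23,26,27,30,31): 1⊕1⊕1⊕0⊕1⊕1⊕0⊕1⊕1⊕1⊕0⊕0⊕1⊕1⊕1⊕1 = 0
s4 (pos 4,5,6,7,12,13,14,15,20,21,22,23,28,29,30,31): 1⊕1⊕1⊕0⊕1⊕0⊕0⊕1⊕1⊕1⊕0⊕0⊕1⊕0⊕1⊕1 = 0
s8 (pos 8,9,10,11,12,13,14,15,24,25,26,27,28,29,30,31): 0⊕0⊕1⊕1⊕1⊕0⊕0⊕1⊕0⊕1⊕1⊕1⊕1⊕0⊕1⊕1 = 0
s16 (pos 16,17,18,19,20,21,22,23,24,25,26,27,28,29,30,31): 1⊕0⊕1⊕1⊕1⊕1⊕0⊕0⊕0⊕1⊕1⊕1⊕1⊕0⊕1⊕1 = 1
Syndrome s16…s1 = 10001 → error at position 17.
Flip position 17: 0111110001110011011110001111011 → 0111110001110011111110001111011

0111110001110011111110001111011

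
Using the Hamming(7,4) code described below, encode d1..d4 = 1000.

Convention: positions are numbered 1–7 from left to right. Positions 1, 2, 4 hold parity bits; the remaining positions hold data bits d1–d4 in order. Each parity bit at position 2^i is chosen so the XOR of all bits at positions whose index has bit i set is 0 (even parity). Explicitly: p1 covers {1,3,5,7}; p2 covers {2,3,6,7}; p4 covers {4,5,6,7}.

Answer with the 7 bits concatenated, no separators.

Place data at non-parity positions: p1 p2 1 p4 0 0 0
p1 (pos 1,3,5,7): XOR of data positions = 1⊕0⊕0 = 1
p2 (pos 2,3,6,7): XOR of data positions = 1⊕0⊕0 = 1
p4 (pos 4,5,6,7): XOR of data positions = 0⊕0⊕0 = 0
Codeword: 1110000

1110000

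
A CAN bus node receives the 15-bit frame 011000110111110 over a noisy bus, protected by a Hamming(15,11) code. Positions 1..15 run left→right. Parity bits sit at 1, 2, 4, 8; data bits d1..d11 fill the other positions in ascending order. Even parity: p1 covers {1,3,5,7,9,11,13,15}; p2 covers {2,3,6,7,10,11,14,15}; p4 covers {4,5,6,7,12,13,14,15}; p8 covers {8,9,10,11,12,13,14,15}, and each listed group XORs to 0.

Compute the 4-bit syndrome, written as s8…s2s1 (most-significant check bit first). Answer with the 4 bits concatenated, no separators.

0000

s1 (pos 1,3,5,7,9,11,13,15): 0⊕1⊕0⊕1⊕0⊕1⊕1⊕0 = 0
s2 (pos 2,3,6,7,10,11,14,15): 1⊕1⊕0⊕1⊕1⊕1⊕1⊕0 = 0
s4 (pos 4,5,6,7,12,13,14,15): 0⊕0⊕0⊕1⊕1⊕1⊕1⊕0 = 0
s8 (pos 8,9,10,11,12,13,14,15): 1⊕0⊕1⊕1⊕1⊕1⊕1⊕0 = 0
Syndrome s8…s1 = 0000 → no error.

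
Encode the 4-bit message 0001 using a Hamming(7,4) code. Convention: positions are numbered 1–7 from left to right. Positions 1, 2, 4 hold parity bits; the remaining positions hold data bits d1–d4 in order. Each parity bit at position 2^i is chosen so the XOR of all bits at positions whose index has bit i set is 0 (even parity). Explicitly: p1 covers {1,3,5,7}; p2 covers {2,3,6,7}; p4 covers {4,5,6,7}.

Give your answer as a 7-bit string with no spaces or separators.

1101001

Place data at non-parity positions: p1 p2 0 p4 0 0 1
p1 (pos 1,3,5,7): XOR of data positions = 0⊕0⊕1 = 1
p2 (pos 2,3,6,7): XOR of data positions = 0⊕0⊕1 = 1
p4 (pos 4,5,6,7): XOR of data positions = 0⊕0⊕1 = 1
Codeword: 1101001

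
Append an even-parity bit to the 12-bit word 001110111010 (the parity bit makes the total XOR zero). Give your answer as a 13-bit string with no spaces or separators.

XOR of the 12 data bits: 0⊕0⊕1⊕1⊕1⊕0⊕1⊕1⊕1⊕0⊕1⊕0 = 1
Parity bit = 1 (so all 13 bits XOR to 0).

0011101110101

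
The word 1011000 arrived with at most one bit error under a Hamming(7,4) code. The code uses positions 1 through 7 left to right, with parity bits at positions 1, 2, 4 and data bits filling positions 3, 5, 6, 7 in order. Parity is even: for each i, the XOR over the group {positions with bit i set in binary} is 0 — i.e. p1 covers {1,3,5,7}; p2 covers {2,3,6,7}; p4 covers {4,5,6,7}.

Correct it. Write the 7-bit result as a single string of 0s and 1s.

1011010

s1 (pos 1,3,5,7): 1⊕1⊕0⊕0 = 0
s2 (pos 2,3,6,7): 0⊕1⊕0⊕0 = 1
s4 (pos 4,5,6,7): 1⊕0⊕0⊕0 = 1
Syndrome s4…s1 = 110 → error at position 6.
Flip position 6: 1011000 → 1011010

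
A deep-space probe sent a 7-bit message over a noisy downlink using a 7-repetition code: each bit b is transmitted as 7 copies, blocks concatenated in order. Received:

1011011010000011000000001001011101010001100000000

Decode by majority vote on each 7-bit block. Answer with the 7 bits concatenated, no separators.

1000100

Block 1 (1011011): 5 ones → 1
Block 2 (0100000): 1 one → 0
Block 3 (1100000): 2 ones → 0
Block 4 (0001001): 2 ones → 0
Block 5 (0111010): 4 ones → 1
Block 6 (1000110): 3 ones → 0
Block 7 (0000000): 0 ones → 0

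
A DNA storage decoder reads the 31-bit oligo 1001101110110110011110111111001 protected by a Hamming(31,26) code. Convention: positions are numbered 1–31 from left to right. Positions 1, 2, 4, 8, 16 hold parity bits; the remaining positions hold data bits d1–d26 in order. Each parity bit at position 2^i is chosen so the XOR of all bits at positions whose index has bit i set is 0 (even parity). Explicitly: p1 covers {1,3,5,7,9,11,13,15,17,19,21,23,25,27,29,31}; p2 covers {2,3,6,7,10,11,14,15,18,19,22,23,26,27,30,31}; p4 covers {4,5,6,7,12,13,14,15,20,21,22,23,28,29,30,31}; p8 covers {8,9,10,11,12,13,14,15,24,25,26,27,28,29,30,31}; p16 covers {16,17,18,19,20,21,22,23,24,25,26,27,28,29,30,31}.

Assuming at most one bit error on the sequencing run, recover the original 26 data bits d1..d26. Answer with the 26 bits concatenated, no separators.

s1 (pos 1,3,5,7,9,11,13,15,17,19,21,23,25,27,29,31): 1⊕0⊕1⊕1⊕1⊕1⊕0⊕1⊕0⊕1⊕1⊕1⊕1⊕1⊕0⊕1 = 0
s2 (pos 2,3,6,7,10,11,14,15,18,19,22,23,26,27,30,31): 0⊕0⊕0⊕1⊕0⊕1⊕1⊕1⊕1⊕1⊕0⊕1⊕1⊕1⊕0⊕1 = 0
s4 (pos 4,5,6,7,12,13,14,15,20,21,22,23,28,29,30,31): 1⊕1⊕0⊕1⊕1⊕0⊕1⊕1⊕1⊕1⊕0⊕1⊕1⊕0⊕0⊕1 = 1
s8 (pos 8,9,10,11,12,13,14,15,24,25,26,27,28,29,30,31): 1⊕1⊕0⊕1⊕1⊕0⊕1⊕1⊕1⊕1⊕1⊕1⊕1⊕0⊕0⊕1 = 0
s16 (pos 16,17,18,19,20,21,22,23,24,25,26,27,28,29,30,31): 0⊕0⊕1⊕1⊕1⊕1⊕0⊕1⊕1⊕1⊕1⊕1⊕1⊕0⊕0⊕1 = 1
Syndrome s16…s1 = 10100 → error at position 20.
Flip position 20: 1001101110110110011110111111001 → 1001101110110110011010111111001
Read data bits from positions 3,5,6,7,9,10,11,12,13,14,15,17,18,19,20,21,22,23,24,25,26,27,28,29,30,31: 01011011011011010111111001

01011011011011010111111001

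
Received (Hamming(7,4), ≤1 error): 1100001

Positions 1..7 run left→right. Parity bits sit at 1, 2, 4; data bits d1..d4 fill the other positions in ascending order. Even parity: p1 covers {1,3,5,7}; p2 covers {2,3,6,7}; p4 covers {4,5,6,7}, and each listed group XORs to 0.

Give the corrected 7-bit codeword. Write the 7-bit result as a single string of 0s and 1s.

s1 (pos 1,3,5,7): 1⊕0⊕0⊕1 = 0
s2 (pos 2,3,6,7): 1⊕0⊕0⊕1 = 0
s4 (pos 4,5,6,7): 0⊕0⊕0⊕1 = 1
Syndrome s4…s1 = 100 → error at position 4.
Flip position 4: 1100001 → 1101001

1101001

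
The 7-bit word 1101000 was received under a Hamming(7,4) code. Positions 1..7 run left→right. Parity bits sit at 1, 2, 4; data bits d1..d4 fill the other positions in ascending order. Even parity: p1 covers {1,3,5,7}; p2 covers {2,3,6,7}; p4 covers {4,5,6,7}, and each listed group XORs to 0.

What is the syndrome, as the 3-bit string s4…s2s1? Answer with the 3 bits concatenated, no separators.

111

s1 (pos 1,3,5,7): 1⊕0⊕0⊕0 = 1
s2 (pos 2,3,6,7): 1⊕0⊕0⊕0 = 1
s4 (pos 4,5,6,7): 1⊕0⊕0⊕0 = 1
Syndrome s4…s1 = 111 → error at position 7.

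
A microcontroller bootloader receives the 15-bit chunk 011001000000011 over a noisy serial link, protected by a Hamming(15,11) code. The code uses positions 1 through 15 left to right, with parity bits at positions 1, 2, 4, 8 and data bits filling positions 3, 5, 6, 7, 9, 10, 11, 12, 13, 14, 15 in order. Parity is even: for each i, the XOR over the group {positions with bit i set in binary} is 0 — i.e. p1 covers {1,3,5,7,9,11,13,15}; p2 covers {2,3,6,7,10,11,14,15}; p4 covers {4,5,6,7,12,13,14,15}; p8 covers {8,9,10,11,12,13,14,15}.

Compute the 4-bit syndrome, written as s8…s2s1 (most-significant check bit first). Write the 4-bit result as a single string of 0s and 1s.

s1 (pos 1,3,5,7,9,11,13,15): 0⊕1⊕0⊕0⊕0⊕0⊕0⊕1 = 0
s2 (pos 2,3,6,7,10,11,14,15): 1⊕1⊕1⊕0⊕0⊕0⊕1⊕1 = 1
s4 (pos 4,5,6,7,12,13,14,15): 0⊕0⊕1⊕0⊕0⊕0⊕1⊕1 = 1
s8 (pos 8,9,10,11,12,13,14,15): 0⊕0⊕0⊕0⊕0⊕0⊕1⊕1 = 0
Syndrome s8…s1 = 0110 → error at position 6.

0110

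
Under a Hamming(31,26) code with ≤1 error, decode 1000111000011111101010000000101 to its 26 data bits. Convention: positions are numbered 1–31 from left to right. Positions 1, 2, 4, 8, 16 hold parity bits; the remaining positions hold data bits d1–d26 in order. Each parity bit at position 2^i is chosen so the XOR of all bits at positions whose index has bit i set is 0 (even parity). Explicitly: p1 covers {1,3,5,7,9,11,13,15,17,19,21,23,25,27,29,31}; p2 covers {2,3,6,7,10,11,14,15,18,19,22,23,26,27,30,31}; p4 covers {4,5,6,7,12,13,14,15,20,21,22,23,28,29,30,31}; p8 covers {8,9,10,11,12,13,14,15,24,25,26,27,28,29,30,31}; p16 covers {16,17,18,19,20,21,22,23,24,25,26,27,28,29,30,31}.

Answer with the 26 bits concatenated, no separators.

01110001111101010000000101

s1 (pos 1,3,5,7,9,11,13,15,17,19,21,23,25,27,29,31): 1⊕0⊕1⊕1⊕0⊕0⊕1⊕1⊕1⊕1⊕1⊕0⊕0⊕0⊕1⊕1 = 0
s2 (pos 2,3,6,7,10,11,14,15,18,19,22,23,26,27,30,31): 0⊕0⊕1⊕1⊕0⊕0⊕1⊕1⊕0⊕1⊕0⊕0⊕0⊕0⊕0⊕1 = 0
s4 (pos 4,5,6,7,12,13,14,15,20,21,22,23,28,29,30,31): 0⊕1⊕1⊕1⊕1⊕1⊕1⊕1⊕0⊕1⊕0⊕0⊕0⊕1⊕0⊕1 = 0
s8 (pos 8,9,10,11,12,13,14,15,24,25,26,27,28,29,30,31): 0⊕0⊕0⊕0⊕1⊕1⊕1⊕1⊕0⊕0⊕0⊕0⊕0⊕1⊕0⊕1 = 0
s16 (pos 16,17,18,19,20,21,22,23,24,25,26,27,28,29,30,31): 1⊕1⊕0⊕1⊕0⊕1⊕0⊕0⊕0⊕0⊕0⊕0⊕0⊕1⊕0⊕1 = 0
Syndrome s16…s1 = 00000 → no error.
Read data bits from positions 3,5,6,7,9,10,11,12,13,14,15,17,18,19,20,21,22,23,24,25,26,27,28,29,30,31: 01110001111101010000000101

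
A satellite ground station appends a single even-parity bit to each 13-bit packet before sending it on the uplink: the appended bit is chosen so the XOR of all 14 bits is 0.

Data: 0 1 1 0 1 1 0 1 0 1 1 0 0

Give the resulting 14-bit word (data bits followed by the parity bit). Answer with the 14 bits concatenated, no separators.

XOR of the 13 data bits: 0⊕1⊕1⊕0⊕1⊕1⊕0⊕1⊕0⊕1⊕1⊕0⊕0 = 1
Parity bit = 1 (so all 14 bits XOR to 0).

01101101011001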